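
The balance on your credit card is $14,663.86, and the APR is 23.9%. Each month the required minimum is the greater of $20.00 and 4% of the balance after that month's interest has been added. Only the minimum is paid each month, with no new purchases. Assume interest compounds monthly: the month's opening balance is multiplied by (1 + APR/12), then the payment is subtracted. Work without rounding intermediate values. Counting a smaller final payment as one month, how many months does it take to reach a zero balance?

Monthly rate r = 23.9%/12 = 1.99167% = 0.0199167.
While 4% of the post-interest balance exceeds $20.00, each month B ← (B·(1+r))·(1 − 0.04), i.e. B shrinks by the factor (1+r)·0.96 = 0.97912.
This holds for months 1–162. Entering month 163 the balance is $480.47; 4% of the post-interest balance is now below $20.00, so the flat $20.00 minimum applies from here.
From month 163 a fixed $20.00 at rate r clears $480.47 in 34 more payments. Total: 162 + 34 = 196 months.

196 months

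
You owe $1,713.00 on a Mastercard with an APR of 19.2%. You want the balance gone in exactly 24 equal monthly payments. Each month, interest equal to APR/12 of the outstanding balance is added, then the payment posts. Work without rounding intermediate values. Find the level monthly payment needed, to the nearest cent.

Monthly rate r = 19.2%/12 = 1.6% = 0.016.
Level-payment amortization: P = B₀·r / (1 − (1+r)^(−n)) = 1713.00·0.016 / (1 − 1.016^(−24)).
Denominator 1 − (1+r)^(−24) = 0.316795042.
P = 27.408 / 0.316795042 ≈ 86.52.

$86.52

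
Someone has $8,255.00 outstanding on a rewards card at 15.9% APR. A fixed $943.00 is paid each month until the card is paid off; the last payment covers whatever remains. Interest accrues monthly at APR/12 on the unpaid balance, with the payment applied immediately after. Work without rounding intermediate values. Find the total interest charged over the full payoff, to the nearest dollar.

$579

Monthly rate r = 15.9%/12 = 1.325% = 0.01325.
Payoff takes n = ⌈−ln(1 − rB₀/P)/ln(1+r)⌉ = ⌈9.366⌉ = 10 payments; the last is $346.76.
Total paid = 9·$943.00 + $346.76 = $8,833.76.
Total interest = total paid − principal = $8,833.76 − $8,255.00 = $578.76.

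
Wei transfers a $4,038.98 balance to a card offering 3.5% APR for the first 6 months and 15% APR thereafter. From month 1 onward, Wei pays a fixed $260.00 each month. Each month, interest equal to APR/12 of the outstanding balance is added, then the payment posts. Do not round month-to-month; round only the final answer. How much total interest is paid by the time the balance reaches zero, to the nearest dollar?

Promo months 1–6 at r₀ = 3.5%/12 = 0.00291667; months 7+ at r₁ = 15%/12 = 0.0125.
After month 6: iterate B ← B·(1+r₀) − $260.00 for 6 months → $2,538.76.
Then at r₁ with $260.00/mo: n₂ = −ln(1 − r₁·B/P)/ln(1+r₁) ≈ 10.48 → 11 more payments.
Total paid = 16·$260.00 + $124.87 = $4,284.87; interest = $4,284.87 − $4,038.98 = $245.89.

$246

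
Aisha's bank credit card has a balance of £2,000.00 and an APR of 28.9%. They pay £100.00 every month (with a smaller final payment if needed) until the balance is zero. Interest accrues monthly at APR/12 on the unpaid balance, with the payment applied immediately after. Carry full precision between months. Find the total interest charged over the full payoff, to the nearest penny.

£761.60

Monthly rate r = 28.9%/12 = 2.40833% = 0.0240833.
Payoff takes n = ⌈−ln(1 − rB₀/P)/ln(1+r)⌉ = ⌈27.613⌉ = 28 payments; the last is £61.60.
Total paid = 27·£100.00 + £61.60 = £2,761.60.
Total interest = total paid − principal = £2,761.60 − £2,000.00 = £761.60.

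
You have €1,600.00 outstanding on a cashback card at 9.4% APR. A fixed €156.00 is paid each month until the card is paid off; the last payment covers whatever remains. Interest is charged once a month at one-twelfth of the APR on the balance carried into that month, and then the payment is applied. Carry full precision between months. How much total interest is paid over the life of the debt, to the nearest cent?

Monthly rate r = 9.4%/12 = 0.783333% = 0.00783333.
Payoff takes n = ⌈−ln(1 − rB₀/P)/ln(1+r)⌉ = ⌈10.734⌉ = 11 payments; the last is €114.58.
Total paid = 10·€156.00 + €114.58 = €1,674.58.
Total interest = total paid − principal = €1,674.58 − €1,600.00 = €74.58.

€74.58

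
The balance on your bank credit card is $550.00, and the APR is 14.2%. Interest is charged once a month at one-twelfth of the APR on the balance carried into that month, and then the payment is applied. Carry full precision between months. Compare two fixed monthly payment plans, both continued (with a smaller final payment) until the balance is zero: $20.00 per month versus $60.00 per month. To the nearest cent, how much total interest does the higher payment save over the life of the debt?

Monthly rate r = 14.2%/12 = 1.18333% = 0.0118333.
At $20.00/mo: n = ⌈−ln(1 − rB₀/P)/ln(1+r)⌉ = 34 payments (last $9.30); total interest = total paid − $550.00 = $119.30.
At $60.00/mo: 10 payments (last $45.68); total interest $35.68.
Interest saved = $119.30 − $35.68 = $83.62.

$83.62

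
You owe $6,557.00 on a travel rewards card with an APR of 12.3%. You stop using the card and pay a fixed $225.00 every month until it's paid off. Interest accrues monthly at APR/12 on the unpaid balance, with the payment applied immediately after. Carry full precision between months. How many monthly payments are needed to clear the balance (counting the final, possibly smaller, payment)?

35 months

Monthly rate r = 12.3%/12 = 1.025% = 0.01025.
Recurrence: B ← B·(1+r) − $225.00.
Month 1: interest $67.21; balance after payment $6,399.21.
Month 2: interest $65.59; balance after payment $6,239.80.
Closed form: n = −ln(1 − rB₀/P)/ln(1+r) = −ln(0.70129)/ln(1.01025) ≈ 34.795, so the balance reaches zero during payment 35.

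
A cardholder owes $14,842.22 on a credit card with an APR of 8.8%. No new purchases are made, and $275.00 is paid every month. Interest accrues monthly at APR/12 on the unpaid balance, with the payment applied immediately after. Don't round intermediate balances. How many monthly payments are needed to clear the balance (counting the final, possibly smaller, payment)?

69 payments

Monthly rate r = 8.8%/12 = 0.733333% = 0.00733333.
Recurrence: B ← B·(1+r) − $275.00.
Month 1: interest $108.84; balance after payment $14,676.06.
Month 2: interest $107.62; balance after payment $14,508.69.
Closed form: n = −ln(1 − rB₀/P)/ln(1+r) = −ln(0.60421)/ln(1.00733) ≈ 68.957, so the balance reaches zero during payment 69.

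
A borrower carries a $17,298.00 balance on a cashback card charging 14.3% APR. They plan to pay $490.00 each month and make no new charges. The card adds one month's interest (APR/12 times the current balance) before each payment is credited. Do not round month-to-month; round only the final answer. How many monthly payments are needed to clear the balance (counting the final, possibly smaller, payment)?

47 payments

Monthly rate r = 14.3%/12 = 1.19167% = 0.0119167.
Recurrence: B ← B·(1+r) − $490.00.
Month 1: interest $206.13; balance after payment $17,014.13.
Month 2: interest $202.75; balance after payment $16,726.89.
Closed form: n = −ln(1 − rB₀/P)/ln(1+r) = −ln(0.57932)/ln(1.01192) ≈ 46.083, so the balance reaches zero during payment 47.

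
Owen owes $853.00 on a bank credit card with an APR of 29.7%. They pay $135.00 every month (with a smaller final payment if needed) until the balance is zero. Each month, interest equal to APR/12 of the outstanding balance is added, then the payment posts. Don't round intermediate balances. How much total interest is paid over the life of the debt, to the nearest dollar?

$86

Monthly rate r = 29.7%/12 = 2.475% = 0.02475.
Payoff takes n = ⌈−ln(1 − rB₀/P)/ln(1+r)⌉ = ⌈6.956⌉ = 7 payments; the last is $129.09.
Total paid = 6·$135.00 + $129.09 = $939.09.
Total interest = total paid − principal = $939.09 − $853.00 = $86.09.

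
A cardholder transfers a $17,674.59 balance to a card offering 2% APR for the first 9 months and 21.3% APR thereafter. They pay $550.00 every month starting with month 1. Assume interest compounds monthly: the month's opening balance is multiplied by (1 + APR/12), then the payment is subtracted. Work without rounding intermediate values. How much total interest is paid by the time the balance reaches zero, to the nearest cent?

$4,207.67

Promo months 1–9 at r₀ = 2%/12 = 0.00166667; months 10+ at r₁ = 21.3%/12 = 0.01775.
After month 9: iterate B ← B·(1+r₀) − $550.00 for 9 months → $12,958.35.
Then at r₁ with $550.00/mo: n₂ = −ln(1 − r₁·B/P)/ln(1+r₁) ≈ 30.78 → 31 more payments.
Total paid = 39·$550.00 + $432.26 = $21,882.26; interest = $21,882.26 − $17,674.59 = $4,207.67.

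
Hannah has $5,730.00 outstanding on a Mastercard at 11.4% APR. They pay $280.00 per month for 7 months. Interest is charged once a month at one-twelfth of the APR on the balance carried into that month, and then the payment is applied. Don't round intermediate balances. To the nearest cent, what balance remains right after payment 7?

$4,105.33

Monthly rate r = 11.4%/12 = 0.95% = 0.0095.
Each month: B ← B·(1+r) − $280.00.
Month 1: interest $54.43; balance after payment $5,504.44.
Month 2: interest $52.29; balance after payment $5,276.73.
Month 3: interest $50.13; balance after payment $5,046.86.
Month 4: interest $47.95; balance after payment $4,814.80.
Month 5: interest $45.74; balance after payment $4,580.54.
Month 6: interest $43.52; balance after payment $4,344.06.
Month 7: interest $41.27; balance after payment $4,105.33.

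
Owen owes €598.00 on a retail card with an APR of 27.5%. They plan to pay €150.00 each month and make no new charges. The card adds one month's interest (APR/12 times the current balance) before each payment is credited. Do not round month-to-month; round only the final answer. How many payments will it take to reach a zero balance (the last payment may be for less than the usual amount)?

Monthly rate r = 27.5%/12 = 2.29167% = 0.0229167.
Recurrence: B ← B·(1+r) − €150.00.
Month 1: interest €13.70; balance after payment €461.70.
Month 2: interest €10.58; balance after payment €322.28.
Month 3: interest €7.39; balance after payment €179.67.
Month 4: interest €4.12; balance after payment €33.79.
Month 5: interest €0.77; balance after payment €0.00.

5 payments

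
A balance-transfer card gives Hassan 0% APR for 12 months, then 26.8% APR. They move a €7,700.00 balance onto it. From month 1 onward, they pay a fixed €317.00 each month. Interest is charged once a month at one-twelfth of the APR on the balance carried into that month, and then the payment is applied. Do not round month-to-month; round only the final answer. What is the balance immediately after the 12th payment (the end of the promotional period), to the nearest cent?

€3,896.00

Promo months 1–12 at r₀ = 0%/12 = 0; months 13+ at r₁ = 26.8%/12 = 0.0223333.
After month 12 (no interest yet): B = €7,700.00 − 12·€317.00 = €3,896.00.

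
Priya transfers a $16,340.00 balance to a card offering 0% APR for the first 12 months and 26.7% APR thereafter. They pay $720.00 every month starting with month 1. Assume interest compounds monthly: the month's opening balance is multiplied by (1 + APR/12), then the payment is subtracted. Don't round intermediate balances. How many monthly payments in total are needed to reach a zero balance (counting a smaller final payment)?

25 months

Promo months 1–12 at r₀ = 0%/12 = 0; months 13+ at r₁ = 26.7%/12 = 0.02225.
After month 12 (no interest yet): B = $16,340.00 − 12·$720.00 = $7,700.00.
Then at r₁ with $720.00/mo: n₂ = −ln(1 − r₁·B/P)/ln(1+r₁) ≈ 12.35 → 13 more payments.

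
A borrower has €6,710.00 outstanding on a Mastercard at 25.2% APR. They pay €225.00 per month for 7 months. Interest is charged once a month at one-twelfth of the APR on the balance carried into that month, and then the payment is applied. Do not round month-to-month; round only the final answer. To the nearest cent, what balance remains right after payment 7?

€6,082.96

Monthly rate r = 25.2%/12 = 2.1% = 0.021.
Each month: B ← B·(1+r) − €225.00.
Month 1: interest €140.91; balance after payment €6,625.91.
Month 2: interest €139.14; balance after payment €6,540.05.
Month 3: interest €137.34; balance after payment €6,452.40.
Month 4: interest €135.50; balance after payment €6,362.90.
Month 5: interest €133.62; balance after payment €6,271.52.
Month 6: interest €131.70; balance after payment €6,178.22.
Month 7: interest €129.74; balance after payment €6,082.96.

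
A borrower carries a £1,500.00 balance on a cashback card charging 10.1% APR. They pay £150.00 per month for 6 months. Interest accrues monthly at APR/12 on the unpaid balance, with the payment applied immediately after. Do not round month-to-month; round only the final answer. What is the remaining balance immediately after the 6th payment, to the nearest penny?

Monthly rate r = 10.1%/12 = 0.841667% = 0.00841667.
Each month: B ← B·(1+r) − £150.00.
Month 1: interest £12.62; balance after payment £1,362.62.
Month 2: interest £11.47; balance after payment £1,224.09.
Month 3: interest £10.30; balance after payment £1,084.40.
Month 4: interest £9.13; balance after payment £943.52.
Month 5: interest £7.94; balance after payment £801.46.
Month 6: interest £6.75; balance after payment £658.21.

£658.21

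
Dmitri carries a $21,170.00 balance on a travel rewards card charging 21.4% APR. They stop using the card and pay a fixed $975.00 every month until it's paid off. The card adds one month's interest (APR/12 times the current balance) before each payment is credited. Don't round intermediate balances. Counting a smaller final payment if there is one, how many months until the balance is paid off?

Monthly rate r = 21.4%/12 = 1.78333% = 0.0178333.
Recurrence: B ← B·(1+r) − $975.00.
Month 1: interest $377.53; balance after payment $20,572.53.
Month 2: interest $366.88; balance after payment $19,964.41.
Closed form: n = −ln(1 − rB₀/P)/ln(1+r) = −ln(0.61279)/ln(1.01783) ≈ 27.706, so the balance reaches zero during payment 28.

28 months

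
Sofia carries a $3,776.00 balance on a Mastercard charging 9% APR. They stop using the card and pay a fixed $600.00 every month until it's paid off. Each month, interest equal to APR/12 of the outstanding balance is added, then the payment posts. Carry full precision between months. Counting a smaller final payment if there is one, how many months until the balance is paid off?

Monthly rate r = 9%/12 = 0.75% = 0.0075.
Recurrence: B ← B·(1+r) − $600.00.
Month 1: interest $28.32; balance after payment $3,204.32.
Month 2: interest $24.03; balance after payment $2,628.35.
Closed form: n = −ln(1 − rB₀/P)/ln(1+r) = −ln(0.9528)/ln(1.0075) ≈ 6.471, so the balance reaches zero during payment 7.

7 months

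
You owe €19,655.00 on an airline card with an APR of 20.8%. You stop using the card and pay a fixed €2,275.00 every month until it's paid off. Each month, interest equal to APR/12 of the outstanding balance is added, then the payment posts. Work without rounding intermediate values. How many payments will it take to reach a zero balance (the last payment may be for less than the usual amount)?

10 months

Monthly rate r = 20.8%/12 = 1.73333% = 0.0173333.
Recurrence: B ← B·(1+r) − €2,275.00.
Month 1: interest €340.69; balance after payment €17,720.69.
Month 2: interest €307.16; balance after payment €15,752.85.
Closed form: n = −ln(1 − rB₀/P)/ln(1+r) = −ln(0.85025)/ln(1.01733) ≈ 9.440, so the balance reaches zero during payment 10.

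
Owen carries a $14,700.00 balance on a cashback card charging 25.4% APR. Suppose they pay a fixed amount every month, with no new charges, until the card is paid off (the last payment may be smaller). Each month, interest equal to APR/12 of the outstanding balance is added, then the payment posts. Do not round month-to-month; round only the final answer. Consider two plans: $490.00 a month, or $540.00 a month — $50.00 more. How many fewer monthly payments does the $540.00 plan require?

8 fewer payments

Monthly rate r = 25.4%/12 = 2.11667% = 0.0211667.
At $490.00/mo: n = ⌈−ln(1 − rB₀/P)/ln(1+r)⌉ = 49 payments (last $58.11); total interest = total paid − $14,700.00 = $8,878.11.
At $540.00/mo: 41 payments (last $533.01); total interest $7,433.01.
Payments saved = 49 − 41 = 8.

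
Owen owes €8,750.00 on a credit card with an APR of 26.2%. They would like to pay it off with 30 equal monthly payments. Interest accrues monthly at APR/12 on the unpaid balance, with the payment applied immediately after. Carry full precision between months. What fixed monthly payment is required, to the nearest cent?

€400.60

Monthly rate r = 26.2%/12 = 2.18333% = 0.0218333.
Level-payment amortization: P = B₀·r / (1 − (1+r)^(−n)) = 8750.00·0.0218333 / (1 − 1.02183^(−30)).
Denominator 1 − (1+r)^(−30) = 0.476883971.
P = 191.042 / 0.476883971 ≈ 400.60.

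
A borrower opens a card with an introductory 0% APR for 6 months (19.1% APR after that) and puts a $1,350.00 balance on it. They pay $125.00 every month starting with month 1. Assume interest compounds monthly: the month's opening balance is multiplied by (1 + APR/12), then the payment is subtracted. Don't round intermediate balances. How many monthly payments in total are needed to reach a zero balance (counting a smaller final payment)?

12 months

Promo months 1–6 at r₀ = 0%/12 = 0; months 7+ at r₁ = 19.1%/12 = 0.0159167.
After month 6 (no interest yet): B = $1,350.00 − 6·$125.00 = $600.00.
Then at r₁ with $125.00/mo: n₂ = −ln(1 − r₁·B/P)/ln(1+r₁) ≈ 5.03 → 6 more payments.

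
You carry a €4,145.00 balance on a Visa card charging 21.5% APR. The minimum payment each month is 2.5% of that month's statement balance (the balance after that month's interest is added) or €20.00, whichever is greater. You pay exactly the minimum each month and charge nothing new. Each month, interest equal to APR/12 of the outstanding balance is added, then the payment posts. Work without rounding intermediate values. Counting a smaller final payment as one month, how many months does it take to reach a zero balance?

289 months

Monthly rate r = 21.5%/12 = 1.79167% = 0.0179167.
While 2.5% of the post-interest balance exceeds €20.00, each month B ← (B·(1+r))·(1 − 0.025), i.e. B shrinks by the factor (1+r)·0.975 = 0.99247.
This holds for months 1–220. Entering month 221 the balance is €785.65; 2.5% of the post-interest balance is now below €20.00, so the flat €20.00 minimum applies from here.
From month 221 a fixed €20.00 at rate r clears €785.65 in 69 more payments. Total: 220 + 69 = 289 months.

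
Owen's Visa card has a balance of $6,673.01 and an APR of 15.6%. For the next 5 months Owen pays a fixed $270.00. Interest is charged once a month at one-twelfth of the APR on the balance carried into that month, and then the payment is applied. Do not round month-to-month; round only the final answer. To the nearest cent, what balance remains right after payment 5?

Monthly rate r = 15.6%/12 = 1.3% = 0.013.
Each month: B ← B·(1+r) − $270.00.
Month 1: interest $86.75; balance after payment $6,489.76.
Month 2: interest $84.37; balance after payment $6,304.13.
Month 3: interest $81.95; balance after payment $6,116.08.
Month 4: interest $79.51; balance after payment $5,925.59.
Month 5: interest $77.03; balance after payment $5,732.62.

$5,732.62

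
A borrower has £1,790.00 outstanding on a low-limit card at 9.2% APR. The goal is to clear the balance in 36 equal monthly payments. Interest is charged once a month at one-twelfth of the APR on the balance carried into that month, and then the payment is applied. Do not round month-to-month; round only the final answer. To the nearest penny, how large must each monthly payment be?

Monthly rate r = 9.2%/12 = 0.766667% = 0.00766667.
Level-payment amortization: P = B₀·r / (1 − (1+r)^(−n)) = 1790.00·0.00766667 / (1 − 1.00767^(−36)).
Denominator 1 − (1+r)^(−36) = 0.240387904.
P = 13.7233 / 0.240387904 ≈ 57.09.

£57.09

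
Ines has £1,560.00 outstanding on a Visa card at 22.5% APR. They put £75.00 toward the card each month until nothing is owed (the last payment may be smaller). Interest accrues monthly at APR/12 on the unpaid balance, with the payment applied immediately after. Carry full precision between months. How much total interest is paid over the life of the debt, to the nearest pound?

Monthly rate r = 22.5%/12 = 1.875% = 0.01875.
Payoff takes n = ⌈−ln(1 − rB₀/P)/ln(1+r)⌉ = ⌈26.609⌉ = 27 payments; the last is £45.83.
Total paid = 26·£75.00 + £45.83 = £1,995.83.
Total interest = total paid − principal = £1,995.83 − £1,560.00 = £435.83.

£436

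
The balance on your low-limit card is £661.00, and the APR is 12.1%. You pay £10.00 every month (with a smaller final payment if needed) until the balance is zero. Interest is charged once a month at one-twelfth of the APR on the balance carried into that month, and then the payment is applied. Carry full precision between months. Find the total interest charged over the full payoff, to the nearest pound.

Monthly rate r = 12.1%/12 = 1.00833% = 0.0100833.
Payoff takes n = ⌈−ln(1 − rB₀/P)/ln(1+r)⌉ = ⌈109.454⌉ = 110 payments; the last is £4.56.
Total paid = 109·£10.00 + £4.56 = £1,094.56.
Total interest = total paid − principal = £1,094.56 − £661.00 = £433.56.

£434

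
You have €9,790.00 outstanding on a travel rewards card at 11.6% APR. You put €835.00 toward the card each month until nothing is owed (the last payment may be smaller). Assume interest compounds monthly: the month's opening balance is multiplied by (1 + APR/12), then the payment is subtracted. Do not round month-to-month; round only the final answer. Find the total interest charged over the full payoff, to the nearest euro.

€652

Monthly rate r = 11.6%/12 = 0.966667% = 0.00966667.
Payoff takes n = ⌈−ln(1 − rB₀/P)/ln(1+r)⌉ = ⌈12.504⌉ = 13 payments; the last is €421.77.
Total paid = 12·€835.00 + €421.77 = €10,441.77.
Total interest = total paid − principal = €10,441.77 − €9,790.00 = €651.77.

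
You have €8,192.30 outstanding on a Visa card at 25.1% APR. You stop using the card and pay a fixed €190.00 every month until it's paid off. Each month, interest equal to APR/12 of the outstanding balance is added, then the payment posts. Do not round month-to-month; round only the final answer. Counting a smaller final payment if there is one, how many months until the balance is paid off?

Monthly rate r = 25.1%/12 = 2.09167% = 0.0209167.
Recurrence: B ← B·(1+r) − €190.00.
Month 1: interest €171.36; balance after payment €8,173.66.
Month 2: interest €170.97; balance after payment €8,154.62.
Closed form: n = −ln(1 − rB₀/P)/ln(1+r) = −ln(0.098128)/ln(1.02092) ≈ 112.144, so the balance reaches zero during payment 113.

113 months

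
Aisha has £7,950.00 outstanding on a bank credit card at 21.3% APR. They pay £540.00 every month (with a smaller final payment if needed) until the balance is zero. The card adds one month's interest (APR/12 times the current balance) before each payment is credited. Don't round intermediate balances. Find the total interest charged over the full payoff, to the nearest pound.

£1,347

Monthly rate r = 21.3%/12 = 1.775% = 0.01775.
Payoff takes n = ⌈−ln(1 − rB₀/P)/ln(1+r)⌉ = ⌈17.215⌉ = 18 payments; the last is £117.02.
Total paid = 17·£540.00 + £117.02 = £9,297.02.
Total interest = total paid − principal = £9,297.02 − £7,950.00 = £1,347.02.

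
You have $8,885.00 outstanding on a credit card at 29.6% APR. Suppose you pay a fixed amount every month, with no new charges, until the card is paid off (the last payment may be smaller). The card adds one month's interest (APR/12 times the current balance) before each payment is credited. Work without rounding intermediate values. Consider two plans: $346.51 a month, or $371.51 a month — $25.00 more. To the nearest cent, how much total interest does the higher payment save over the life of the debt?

Monthly rate r = 29.6%/12 = 2.46667% = 0.0246667.
At $346.51/mo: n = ⌈−ln(1 − rB₀/P)/ln(1+r)⌉ = 42 payments (last $27.86); total interest = total paid − $8,885.00 = $5,349.77.
At $371.51/mo: 37 payments (last $217.48); total interest $4,706.84.
Interest saved = $5,349.77 − $4,706.84 = $642.93.

$642.93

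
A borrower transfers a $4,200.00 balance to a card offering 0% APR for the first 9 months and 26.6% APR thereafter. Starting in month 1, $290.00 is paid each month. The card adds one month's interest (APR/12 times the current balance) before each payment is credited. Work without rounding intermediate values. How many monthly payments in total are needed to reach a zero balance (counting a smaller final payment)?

Promo months 1–9 at r₀ = 0%/12 = 0; months 10+ at r₁ = 26.6%/12 = 0.0221667.
After month 9 (no interest yet): B = $4,200.00 − 9·$290.00 = $1,590.00.
Then at r₁ with $290.00/mo: n₂ = −ln(1 − r₁·B/P)/ln(1+r₁) ≈ 5.91 → 6 more payments.

15 payments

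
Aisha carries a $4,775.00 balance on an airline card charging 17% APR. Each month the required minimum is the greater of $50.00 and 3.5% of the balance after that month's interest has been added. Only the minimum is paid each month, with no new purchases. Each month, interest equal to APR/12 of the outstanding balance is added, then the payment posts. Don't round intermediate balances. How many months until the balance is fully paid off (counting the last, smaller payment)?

93 months

Monthly rate r = 17%/12 = 1.41667% = 0.0141667.
While 3.5% of the post-interest balance exceeds $50.00, each month B ← (B·(1+r))·(1 − 0.035), i.e. B shrinks by the factor (1+r)·0.965 = 0.97867.
This holds for months 1–57. Entering month 58 the balance is $1,397.21; 3.5% of the post-interest balance is now below $50.00, so the flat $50.00 minimum applies from here.
From month 58 a fixed $50.00 at rate r clears $1,397.21 in 36 more payments. Total: 57 + 36 = 93 months.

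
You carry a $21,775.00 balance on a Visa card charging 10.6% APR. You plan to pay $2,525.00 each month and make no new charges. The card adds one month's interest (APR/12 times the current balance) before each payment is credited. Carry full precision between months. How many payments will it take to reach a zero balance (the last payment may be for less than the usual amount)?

Monthly rate r = 10.6%/12 = 0.883333% = 0.00883333.
Recurrence: B ← B·(1+r) − $2,525.00.
Month 1: interest $192.35; balance after payment $19,442.35.
Month 2: interest $171.74; balance after payment $17,089.09.
Closed form: n = −ln(1 − rB₀/P)/ln(1+r) = −ln(0.92382)/ln(1.00883) ≈ 9.009, so the balance reaches zero during payment 10.

10 months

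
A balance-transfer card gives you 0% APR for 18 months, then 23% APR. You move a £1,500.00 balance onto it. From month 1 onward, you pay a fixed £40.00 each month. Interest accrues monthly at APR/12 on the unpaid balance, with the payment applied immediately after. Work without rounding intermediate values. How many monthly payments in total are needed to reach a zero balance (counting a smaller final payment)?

43 months

Promo months 1–18 at r₀ = 0%/12 = 0; months 19+ at r₁ = 23%/12 = 0.0191667.
After month 18 (no interest yet): B = £1,500.00 − 18·£40.00 = £780.00.
Then at r₁ with £40.00/mo: n₂ = −ln(1 − r₁·B/P)/ln(1+r₁) ≈ 24.65 → 25 more payments.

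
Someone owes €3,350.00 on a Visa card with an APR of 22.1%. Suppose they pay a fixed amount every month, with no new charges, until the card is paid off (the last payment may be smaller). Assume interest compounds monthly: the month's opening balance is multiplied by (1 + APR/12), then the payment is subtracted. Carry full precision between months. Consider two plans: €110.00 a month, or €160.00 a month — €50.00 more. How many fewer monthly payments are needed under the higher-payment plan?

Monthly rate r = 22.1%/12 = 1.84167% = 0.0184167.
At €110.00/mo: n = ⌈−ln(1 − rB₀/P)/ln(1+r)⌉ = 46 payments (last €10.64); total interest = total paid − €3,350.00 = €1,610.64.
At €160.00/mo: 27 payments (last €111.04); total interest €921.04.
Payments saved = 46 − 27 = 19.

19 fewer payments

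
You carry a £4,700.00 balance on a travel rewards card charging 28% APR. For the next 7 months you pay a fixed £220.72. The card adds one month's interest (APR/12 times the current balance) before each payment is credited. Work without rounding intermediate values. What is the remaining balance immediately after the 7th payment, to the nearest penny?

Monthly rate r = 28%/12 = 2.33333% = 0.0233333.
Each month: B ← B·(1+r) − £220.72.
Month 1: interest £109.67; balance after payment £4,588.95.
Month 2: interest £107.08; balance after payment £4,475.30.
Month 3: interest £104.42; balance after payment £4,359.01.
Month 4: interest £101.71; balance after payment £4,240.00.
Month 5: interest £98.93; balance after payment £4,118.21.
Month 6: interest £96.09; balance after payment £3,993.58.
Month 7: interest £93.18; balance after payment £3,866.04.

£3,866.04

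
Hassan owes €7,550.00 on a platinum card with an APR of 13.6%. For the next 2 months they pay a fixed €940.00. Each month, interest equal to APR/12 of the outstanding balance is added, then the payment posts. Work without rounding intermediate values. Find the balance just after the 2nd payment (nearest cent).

€5,831.45

Monthly rate r = 13.6%/12 = 1.13333% = 0.0113333.
Each month: B ← B·(1+r) − €940.00.
Month 1: interest €85.57; balance after payment €6,695.57.
Month 2: interest €75.88; balance after payment €5,831.45.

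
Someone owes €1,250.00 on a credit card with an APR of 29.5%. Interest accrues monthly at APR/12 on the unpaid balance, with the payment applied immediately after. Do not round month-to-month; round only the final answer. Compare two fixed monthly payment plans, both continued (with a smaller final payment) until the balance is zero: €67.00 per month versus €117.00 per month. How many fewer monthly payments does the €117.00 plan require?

13 fewer payments

Monthly rate r = 29.5%/12 = 2.45833% = 0.0245833.
At €67.00/mo: n = ⌈−ln(1 − rB₀/P)/ln(1+r)⌉ = 26 payments (last €18.17); total interest = total paid − €1,250.00 = €443.17.
At €117.00/mo: 13 payments (last €64.19); total interest €218.19.
Payments saved = 26 − 13 = 13.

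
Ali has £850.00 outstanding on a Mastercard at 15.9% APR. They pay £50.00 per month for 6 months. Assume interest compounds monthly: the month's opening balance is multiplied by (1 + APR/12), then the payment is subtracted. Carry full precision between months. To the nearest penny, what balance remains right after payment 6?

Monthly rate r = 15.9%/12 = 1.325% = 0.01325.
Each month: B ← B·(1+r) − £50.00.
Month 1: interest £11.26; balance after payment £811.26.
Month 2: interest £10.75; balance after payment £772.01.
Month 3: interest £10.23; balance after payment £732.24.
Month 4: interest £9.70; balance after payment £691.94.
Month 5: interest £9.17; balance after payment £651.11.
Month 6: interest £8.63; balance after payment £609.74.

£609.74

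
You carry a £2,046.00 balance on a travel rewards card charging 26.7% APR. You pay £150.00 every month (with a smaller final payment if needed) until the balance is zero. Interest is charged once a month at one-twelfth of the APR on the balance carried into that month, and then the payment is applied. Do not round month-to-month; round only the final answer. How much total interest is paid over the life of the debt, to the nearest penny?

£419.68

Monthly rate r = 26.7%/12 = 2.225% = 0.02225.
Payoff takes n = ⌈−ln(1 − rB₀/P)/ln(1+r)⌉ = ⌈16.435⌉ = 17 payments; the last is £65.68.
Total paid = 16·£150.00 + £65.68 = £2,465.68.
Total interest = total paid − principal = £2,465.68 − £2,046.00 = £419.68.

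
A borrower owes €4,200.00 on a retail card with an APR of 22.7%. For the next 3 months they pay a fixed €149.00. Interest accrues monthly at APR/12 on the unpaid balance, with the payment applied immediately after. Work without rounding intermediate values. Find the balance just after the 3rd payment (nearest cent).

Monthly rate r = 22.7%/12 = 1.89167% = 0.0189167.
Each month: B ← B·(1+r) − €149.00.
Month 1: interest €79.45; balance after payment €4,130.45.
Month 2: interest €78.13; balance after payment €4,059.58.
Month 3: interest €76.79; balance after payment €3,987.38.

€3,987.38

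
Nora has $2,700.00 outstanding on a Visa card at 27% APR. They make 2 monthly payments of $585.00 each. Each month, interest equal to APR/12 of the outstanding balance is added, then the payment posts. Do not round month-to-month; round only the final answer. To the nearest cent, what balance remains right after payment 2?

$1,639.70

Monthly rate r = 27%/12 = 2.25% = 0.0225.
Each month: B ← B·(1+r) − $585.00.
Month 1: interest $60.75; balance after payment $2,175.75.
Month 2: interest $48.95; balance after payment $1,639.70.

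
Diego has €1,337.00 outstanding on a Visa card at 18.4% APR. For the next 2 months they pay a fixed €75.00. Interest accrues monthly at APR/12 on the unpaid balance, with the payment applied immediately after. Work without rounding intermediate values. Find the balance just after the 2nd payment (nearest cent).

€1,227.17

Monthly rate r = 18.4%/12 = 1.53333% = 0.0153333.
Each month: B ← B·(1+r) − €75.00.
Month 1: interest €20.50; balance after payment €1,282.50.
Month 2: interest €19.67; balance after payment €1,227.17.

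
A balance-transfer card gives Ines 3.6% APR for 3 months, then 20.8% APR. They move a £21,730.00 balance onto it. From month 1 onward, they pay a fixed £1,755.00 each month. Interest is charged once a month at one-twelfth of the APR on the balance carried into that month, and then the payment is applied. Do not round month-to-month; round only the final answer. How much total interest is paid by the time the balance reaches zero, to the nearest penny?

£1,880.73

Promo months 1–3 at r₀ = 3.6%/12 = 0.003; months 4+ at r₁ = 20.8%/12 = 0.0173333.
After month 3: iterate B ← B·(1+r₀) − £1,755.00 for 3 months → £16,645.35.
Then at r₁ with £1,755.00/mo: n₂ = −ln(1 − r₁·B/P)/ln(1+r₁) ≈ 10.45 → 11 more payments.
Total paid = 13·£1,755.00 + £795.73 = £23,610.73; interest = £23,610.73 − £21,730.00 = £1,880.73.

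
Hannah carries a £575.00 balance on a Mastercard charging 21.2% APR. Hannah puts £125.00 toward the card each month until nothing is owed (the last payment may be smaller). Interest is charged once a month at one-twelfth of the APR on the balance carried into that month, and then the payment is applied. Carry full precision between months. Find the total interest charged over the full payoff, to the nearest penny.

Monthly rate r = 21.2%/12 = 1.76667% = 0.0176667.
Payoff takes n = ⌈−ln(1 − rB₀/P)/ln(1+r)⌉ = ⌈4.840⌉ = 5 payments; the last is £105.14.
Total paid = 4·£125.00 + £105.14 = £605.14.
Total interest = total paid − principal = £605.14 − £575.00 = £30.14.

£30.14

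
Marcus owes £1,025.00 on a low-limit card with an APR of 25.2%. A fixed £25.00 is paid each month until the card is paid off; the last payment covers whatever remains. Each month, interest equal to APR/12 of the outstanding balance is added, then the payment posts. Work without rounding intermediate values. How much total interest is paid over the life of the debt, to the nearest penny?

Monthly rate r = 25.2%/12 = 2.1% = 0.021.
Payoff takes n = ⌈−ln(1 − rB₀/P)/ln(1+r)⌉ = ⌈94.949⌉ = 95 payments; the last is £23.74.
Total paid = 94·£25.00 + £23.74 = £2,373.74.
Total interest = total paid − principal = £2,373.74 − £1,025.00 = £1,348.74.

£1,348.74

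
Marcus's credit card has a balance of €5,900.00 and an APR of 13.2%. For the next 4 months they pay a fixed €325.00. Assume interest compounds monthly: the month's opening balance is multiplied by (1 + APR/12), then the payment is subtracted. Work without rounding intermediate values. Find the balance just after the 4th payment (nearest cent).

Monthly rate r = 13.2%/12 = 1.1% = 0.011.
Each month: B ← B·(1+r) − €325.00.
Month 1: interest €64.90; balance after payment €5,639.90.
Month 2: interest €62.04; balance after payment €5,376.94.
Month 3: interest €59.15; balance after payment €5,111.09.
Month 4: interest €56.22; balance after payment €4,842.31.

€4,842.31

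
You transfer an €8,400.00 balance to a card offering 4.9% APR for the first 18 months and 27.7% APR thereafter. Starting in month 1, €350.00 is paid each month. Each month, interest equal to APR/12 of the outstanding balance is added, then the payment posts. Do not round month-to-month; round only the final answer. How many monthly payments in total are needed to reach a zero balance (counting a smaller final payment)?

Promo months 1–18 at r₀ = 4.9%/12 = 0.00408333; months 19+ at r₁ = 27.7%/12 = 0.0230833.
After month 18: iterate B ← B·(1+r₀) − €350.00 for 18 months → €2,515.80.
Then at r₁ with €350.00/mo: n₂ = −ln(1 − r₁·B/P)/ln(1+r₁) ≈ 7.95 → 8 more payments.

26 months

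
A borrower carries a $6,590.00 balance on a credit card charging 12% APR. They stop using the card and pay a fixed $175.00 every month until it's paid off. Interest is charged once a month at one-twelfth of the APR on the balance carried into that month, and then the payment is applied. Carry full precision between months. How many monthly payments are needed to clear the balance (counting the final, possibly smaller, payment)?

48 payments

Monthly rate r = 12%/12 = 1% = 0.01.
Recurrence: B ← B·(1+r) − $175.00.
Month 1: interest $65.90; balance after payment $6,480.90.
Month 2: interest $64.81; balance after payment $6,370.71.
Closed form: n = −ln(1 − rB₀/P)/ln(1+r) = −ln(0.62343)/ln(1.01) ≈ 47.488, so the balance reaches zero during payment 48.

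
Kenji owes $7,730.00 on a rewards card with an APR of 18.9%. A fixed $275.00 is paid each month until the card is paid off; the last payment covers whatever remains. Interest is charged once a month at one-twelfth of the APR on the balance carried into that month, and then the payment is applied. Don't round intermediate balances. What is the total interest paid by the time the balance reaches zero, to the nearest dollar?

Monthly rate r = 18.9%/12 = 1.575% = 0.01575.
Payoff takes n = ⌈−ln(1 − rB₀/P)/ln(1+r)⌉ = ⌈37.414⌉ = 38 payments; the last is $114.48.
Total paid = 37·$275.00 + $114.48 = $10,289.48.
Total interest = total paid − principal = $10,289.48 − $7,730.00 = $2,559.48.

$2,559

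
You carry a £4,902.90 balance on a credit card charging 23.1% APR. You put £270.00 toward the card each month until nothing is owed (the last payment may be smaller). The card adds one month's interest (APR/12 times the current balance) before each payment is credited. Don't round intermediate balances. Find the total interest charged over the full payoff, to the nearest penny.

Monthly rate r = 23.1%/12 = 1.925% = 0.01925.
Payoff takes n = ⌈−ln(1 − rB₀/P)/ln(1+r)⌉ = ⌈22.557⌉ = 23 payments; the last is £151.14.
Total paid = 22·£270.00 + £151.14 = £6,091.14.
Total interest = total paid − principal = £6,091.14 − £4,902.90 = £1,188.24.

£1,188.24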